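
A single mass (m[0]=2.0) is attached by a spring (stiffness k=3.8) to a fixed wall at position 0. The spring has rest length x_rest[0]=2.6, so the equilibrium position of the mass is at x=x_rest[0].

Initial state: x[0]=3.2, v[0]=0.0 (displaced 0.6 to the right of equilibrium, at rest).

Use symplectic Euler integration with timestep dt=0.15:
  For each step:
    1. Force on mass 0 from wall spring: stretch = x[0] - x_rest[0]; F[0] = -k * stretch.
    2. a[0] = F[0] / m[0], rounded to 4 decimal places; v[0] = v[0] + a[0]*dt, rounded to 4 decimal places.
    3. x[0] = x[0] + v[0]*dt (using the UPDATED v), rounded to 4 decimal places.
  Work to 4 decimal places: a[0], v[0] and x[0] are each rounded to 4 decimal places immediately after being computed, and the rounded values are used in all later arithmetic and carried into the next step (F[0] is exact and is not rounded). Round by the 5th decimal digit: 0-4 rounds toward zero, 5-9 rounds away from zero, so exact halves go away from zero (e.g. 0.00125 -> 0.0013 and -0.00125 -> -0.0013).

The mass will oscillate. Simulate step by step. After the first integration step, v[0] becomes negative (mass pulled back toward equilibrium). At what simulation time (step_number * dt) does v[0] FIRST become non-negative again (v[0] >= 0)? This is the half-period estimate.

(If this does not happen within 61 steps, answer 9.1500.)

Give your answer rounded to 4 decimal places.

Step 0: x=[3.2000] v=[0.0000]
Step 1: x=[3.1744] v=[-0.1710]
Step 2: x=[3.1242] v=[-0.3347]
Step 3: x=[3.0516] v=[-0.4841]
Step 4: x=[2.9597] v=[-0.6128]
Step 5: x=[2.8524] v=[-0.7153]
Step 6: x=[2.7343] v=[-0.7872]
Step 7: x=[2.6105] v=[-0.8255]
Step 8: x=[2.4862] v=[-0.8285]
Step 9: x=[2.3668] v=[-0.7961]
Step 10: x=[2.2574] v=[-0.7296]
Step 11: x=[2.1626] v=[-0.6320]
Step 12: x=[2.0865] v=[-0.5073]
Step 13: x=[2.0324] v=[-0.3609]
Step 14: x=[2.0025] v=[-0.1991]
Step 15: x=[1.9982] v=[-0.0288]
Step 16: x=[2.0196] v=[0.1427]
First v>=0 after going negative at step 16, time=2.4000

Answer: 2.4000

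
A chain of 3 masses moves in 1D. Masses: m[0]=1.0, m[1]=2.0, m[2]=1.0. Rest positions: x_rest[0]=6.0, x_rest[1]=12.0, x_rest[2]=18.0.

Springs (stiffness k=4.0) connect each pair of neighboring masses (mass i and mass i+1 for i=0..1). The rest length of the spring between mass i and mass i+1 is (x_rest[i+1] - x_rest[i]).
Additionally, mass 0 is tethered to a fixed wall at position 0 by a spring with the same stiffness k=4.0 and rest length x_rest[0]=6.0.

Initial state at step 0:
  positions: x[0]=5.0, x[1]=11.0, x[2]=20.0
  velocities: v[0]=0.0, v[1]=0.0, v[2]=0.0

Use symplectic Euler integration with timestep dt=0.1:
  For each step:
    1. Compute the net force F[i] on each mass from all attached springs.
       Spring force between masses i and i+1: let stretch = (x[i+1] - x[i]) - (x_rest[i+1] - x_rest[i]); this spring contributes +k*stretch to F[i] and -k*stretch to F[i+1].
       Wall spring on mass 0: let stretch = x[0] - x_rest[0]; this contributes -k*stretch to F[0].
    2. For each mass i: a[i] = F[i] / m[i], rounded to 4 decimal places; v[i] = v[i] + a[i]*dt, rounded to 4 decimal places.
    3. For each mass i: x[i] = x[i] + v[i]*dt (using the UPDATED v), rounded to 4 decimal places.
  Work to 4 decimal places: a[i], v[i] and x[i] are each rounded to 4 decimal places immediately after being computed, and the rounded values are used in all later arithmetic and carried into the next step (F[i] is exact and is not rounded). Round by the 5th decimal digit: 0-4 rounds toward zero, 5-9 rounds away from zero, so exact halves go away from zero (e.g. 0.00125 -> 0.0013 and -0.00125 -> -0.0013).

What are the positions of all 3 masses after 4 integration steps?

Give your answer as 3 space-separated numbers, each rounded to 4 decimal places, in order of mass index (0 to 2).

Step 0: x=[5.0000 11.0000 20.0000] v=[0.0000 0.0000 0.0000]
Step 1: x=[5.0400 11.0600 19.8800] v=[0.4000 0.6000 -1.2000]
Step 2: x=[5.1192 11.1760 19.6472] v=[0.7920 1.1600 -2.3280]
Step 3: x=[5.2359 11.3403 19.3156] v=[1.1670 1.6429 -3.3165]
Step 4: x=[5.3873 11.5420 18.9049] v=[1.5144 2.0171 -4.1066]

Answer: 5.3873 11.5420 18.9049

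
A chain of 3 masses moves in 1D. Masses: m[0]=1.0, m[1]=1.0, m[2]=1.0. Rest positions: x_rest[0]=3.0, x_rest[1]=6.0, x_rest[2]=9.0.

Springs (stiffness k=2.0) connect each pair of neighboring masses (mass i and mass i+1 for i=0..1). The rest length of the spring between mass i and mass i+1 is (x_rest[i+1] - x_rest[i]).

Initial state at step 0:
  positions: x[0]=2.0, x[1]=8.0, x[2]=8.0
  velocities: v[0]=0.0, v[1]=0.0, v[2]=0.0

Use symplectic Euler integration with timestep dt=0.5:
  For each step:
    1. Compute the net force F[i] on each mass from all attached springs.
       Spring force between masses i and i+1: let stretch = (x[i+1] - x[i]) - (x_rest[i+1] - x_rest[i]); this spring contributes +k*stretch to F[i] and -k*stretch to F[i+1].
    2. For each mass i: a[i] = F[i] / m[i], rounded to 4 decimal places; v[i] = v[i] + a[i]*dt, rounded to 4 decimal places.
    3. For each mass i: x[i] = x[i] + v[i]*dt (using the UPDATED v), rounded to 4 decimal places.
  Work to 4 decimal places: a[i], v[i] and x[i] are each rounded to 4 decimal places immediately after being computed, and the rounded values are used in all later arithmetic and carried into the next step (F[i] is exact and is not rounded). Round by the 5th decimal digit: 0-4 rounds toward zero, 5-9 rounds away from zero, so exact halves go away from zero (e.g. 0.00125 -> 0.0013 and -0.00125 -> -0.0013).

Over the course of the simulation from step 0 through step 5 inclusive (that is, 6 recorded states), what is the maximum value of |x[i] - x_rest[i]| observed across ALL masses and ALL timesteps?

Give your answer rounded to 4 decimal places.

Answer: 2.5000

Derivation:
Step 0: x=[2.0000 8.0000 8.0000] v=[0.0000 0.0000 0.0000]
Step 1: x=[3.5000 5.0000 9.5000] v=[3.0000 -6.0000 3.0000]
Step 2: x=[4.2500 3.5000 10.2500] v=[1.5000 -3.0000 1.5000]
Step 3: x=[3.1250 5.7500 9.1250] v=[-2.2500 4.5000 -2.2500]
Step 4: x=[1.8125 8.3750 7.8125] v=[-2.6250 5.2500 -2.6250]
Step 5: x=[2.2813 7.4375 8.2813] v=[0.9375 -1.8750 0.9375]
Max displacement = 2.5000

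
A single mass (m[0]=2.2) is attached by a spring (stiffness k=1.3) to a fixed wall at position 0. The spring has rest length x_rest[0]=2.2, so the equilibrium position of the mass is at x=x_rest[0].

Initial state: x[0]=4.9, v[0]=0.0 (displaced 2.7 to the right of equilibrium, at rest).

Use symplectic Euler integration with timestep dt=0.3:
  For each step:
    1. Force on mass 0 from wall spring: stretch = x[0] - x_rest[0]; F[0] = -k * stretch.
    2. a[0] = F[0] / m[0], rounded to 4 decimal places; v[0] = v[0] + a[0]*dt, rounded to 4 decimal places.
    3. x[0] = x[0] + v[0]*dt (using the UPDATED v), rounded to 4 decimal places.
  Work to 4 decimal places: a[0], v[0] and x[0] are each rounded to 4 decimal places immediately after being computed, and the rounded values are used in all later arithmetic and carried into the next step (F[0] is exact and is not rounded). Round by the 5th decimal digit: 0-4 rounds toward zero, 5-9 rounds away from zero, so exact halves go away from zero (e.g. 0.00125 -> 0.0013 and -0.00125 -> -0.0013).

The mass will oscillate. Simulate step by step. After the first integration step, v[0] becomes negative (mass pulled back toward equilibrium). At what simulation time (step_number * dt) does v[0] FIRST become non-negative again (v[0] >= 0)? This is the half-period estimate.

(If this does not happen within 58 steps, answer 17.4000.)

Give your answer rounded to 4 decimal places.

Step 0: x=[4.9000] v=[0.0000]
Step 1: x=[4.7564] v=[-0.4787]
Step 2: x=[4.4768] v=[-0.9319]
Step 3: x=[4.0762] v=[-1.3355]
Step 4: x=[3.5758] v=[-1.6681]
Step 5: x=[3.0022] v=[-1.9120]
Step 6: x=[2.3859] v=[-2.0542]
Step 7: x=[1.7597] v=[-2.0872]
Step 8: x=[1.1570] v=[-2.0091]
Step 9: x=[0.6097] v=[-1.8242]
Step 10: x=[0.1470] v=[-1.5423]
Step 11: x=[-0.2065] v=[-1.1784]
Step 12: x=[-0.4320] v=[-0.7518]
Step 13: x=[-0.5176] v=[-0.2852]
Step 14: x=[-0.4586] v=[0.1966]
First v>=0 after going negative at step 14, time=4.2000

Answer: 4.2000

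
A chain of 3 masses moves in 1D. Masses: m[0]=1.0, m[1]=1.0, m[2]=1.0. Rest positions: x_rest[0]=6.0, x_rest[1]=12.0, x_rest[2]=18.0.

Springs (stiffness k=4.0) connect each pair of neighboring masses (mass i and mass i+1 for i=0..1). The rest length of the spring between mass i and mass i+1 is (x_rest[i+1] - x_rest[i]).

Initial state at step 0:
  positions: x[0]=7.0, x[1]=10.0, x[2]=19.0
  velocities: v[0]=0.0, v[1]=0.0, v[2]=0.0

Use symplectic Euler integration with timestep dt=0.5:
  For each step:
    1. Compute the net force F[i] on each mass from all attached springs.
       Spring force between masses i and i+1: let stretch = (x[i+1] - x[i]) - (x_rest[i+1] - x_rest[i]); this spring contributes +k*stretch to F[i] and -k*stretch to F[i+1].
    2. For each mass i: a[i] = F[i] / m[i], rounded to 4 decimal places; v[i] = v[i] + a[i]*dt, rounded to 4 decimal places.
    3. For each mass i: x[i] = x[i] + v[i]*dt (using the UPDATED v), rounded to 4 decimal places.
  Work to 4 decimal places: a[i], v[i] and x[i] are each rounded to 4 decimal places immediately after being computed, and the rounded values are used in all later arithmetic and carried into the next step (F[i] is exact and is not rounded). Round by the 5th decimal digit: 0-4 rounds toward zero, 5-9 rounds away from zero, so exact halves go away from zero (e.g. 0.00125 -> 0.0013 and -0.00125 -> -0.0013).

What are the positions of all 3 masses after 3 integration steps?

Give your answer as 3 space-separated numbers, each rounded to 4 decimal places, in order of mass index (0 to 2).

Answer: 7.0000 10.0000 19.0000

Derivation:
Step 0: x=[7.0000 10.0000 19.0000] v=[0.0000 0.0000 0.0000]
Step 1: x=[4.0000 16.0000 16.0000] v=[-6.0000 12.0000 -6.0000]
Step 2: x=[7.0000 10.0000 19.0000] v=[6.0000 -12.0000 6.0000]
Step 3: x=[7.0000 10.0000 19.0000] v=[0.0000 0.0000 0.0000]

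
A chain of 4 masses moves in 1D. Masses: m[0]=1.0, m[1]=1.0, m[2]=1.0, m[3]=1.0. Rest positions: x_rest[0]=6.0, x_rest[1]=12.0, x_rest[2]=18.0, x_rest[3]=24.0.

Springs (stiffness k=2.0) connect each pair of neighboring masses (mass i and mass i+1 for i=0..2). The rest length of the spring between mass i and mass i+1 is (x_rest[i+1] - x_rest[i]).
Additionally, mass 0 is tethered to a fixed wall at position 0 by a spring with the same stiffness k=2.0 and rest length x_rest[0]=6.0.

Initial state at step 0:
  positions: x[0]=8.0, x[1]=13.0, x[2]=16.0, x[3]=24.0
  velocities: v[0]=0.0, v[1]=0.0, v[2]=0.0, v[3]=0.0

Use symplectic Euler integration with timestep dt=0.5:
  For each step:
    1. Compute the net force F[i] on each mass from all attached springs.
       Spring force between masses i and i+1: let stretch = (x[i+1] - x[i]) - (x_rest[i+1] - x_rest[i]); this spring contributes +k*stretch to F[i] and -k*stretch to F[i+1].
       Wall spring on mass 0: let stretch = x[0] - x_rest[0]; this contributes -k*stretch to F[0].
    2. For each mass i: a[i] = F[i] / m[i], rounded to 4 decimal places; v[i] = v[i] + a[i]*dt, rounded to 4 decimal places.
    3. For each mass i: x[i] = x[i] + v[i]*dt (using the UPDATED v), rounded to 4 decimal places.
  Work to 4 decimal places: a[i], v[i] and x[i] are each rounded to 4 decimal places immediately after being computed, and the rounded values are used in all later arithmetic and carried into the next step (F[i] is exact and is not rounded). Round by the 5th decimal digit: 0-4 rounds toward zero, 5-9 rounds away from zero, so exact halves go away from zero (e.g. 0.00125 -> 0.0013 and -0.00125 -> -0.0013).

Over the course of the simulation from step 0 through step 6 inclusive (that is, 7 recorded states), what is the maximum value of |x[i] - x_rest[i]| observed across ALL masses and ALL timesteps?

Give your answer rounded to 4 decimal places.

Answer: 2.2500

Derivation:
Step 0: x=[8.0000 13.0000 16.0000 24.0000] v=[0.0000 0.0000 0.0000 0.0000]
Step 1: x=[6.5000 12.0000 18.5000 23.0000] v=[-3.0000 -2.0000 5.0000 -2.0000]
Step 2: x=[4.5000 11.5000 20.0000 22.7500] v=[-4.0000 -1.0000 3.0000 -0.5000]
Step 3: x=[3.7500 11.7500 18.6250 24.1250] v=[-1.5000 0.5000 -2.7500 2.7500]
Step 4: x=[5.1250 11.4375 16.5625 25.7500] v=[2.7500 -0.6250 -4.1250 3.2500]
Step 5: x=[7.0938 10.5313 16.5313 25.7813] v=[3.9375 -1.8125 -0.0625 0.0625]
Step 6: x=[7.2344 10.9063 18.1251 24.1876] v=[0.2812 0.7500 3.1875 -3.1875]
Max displacement = 2.2500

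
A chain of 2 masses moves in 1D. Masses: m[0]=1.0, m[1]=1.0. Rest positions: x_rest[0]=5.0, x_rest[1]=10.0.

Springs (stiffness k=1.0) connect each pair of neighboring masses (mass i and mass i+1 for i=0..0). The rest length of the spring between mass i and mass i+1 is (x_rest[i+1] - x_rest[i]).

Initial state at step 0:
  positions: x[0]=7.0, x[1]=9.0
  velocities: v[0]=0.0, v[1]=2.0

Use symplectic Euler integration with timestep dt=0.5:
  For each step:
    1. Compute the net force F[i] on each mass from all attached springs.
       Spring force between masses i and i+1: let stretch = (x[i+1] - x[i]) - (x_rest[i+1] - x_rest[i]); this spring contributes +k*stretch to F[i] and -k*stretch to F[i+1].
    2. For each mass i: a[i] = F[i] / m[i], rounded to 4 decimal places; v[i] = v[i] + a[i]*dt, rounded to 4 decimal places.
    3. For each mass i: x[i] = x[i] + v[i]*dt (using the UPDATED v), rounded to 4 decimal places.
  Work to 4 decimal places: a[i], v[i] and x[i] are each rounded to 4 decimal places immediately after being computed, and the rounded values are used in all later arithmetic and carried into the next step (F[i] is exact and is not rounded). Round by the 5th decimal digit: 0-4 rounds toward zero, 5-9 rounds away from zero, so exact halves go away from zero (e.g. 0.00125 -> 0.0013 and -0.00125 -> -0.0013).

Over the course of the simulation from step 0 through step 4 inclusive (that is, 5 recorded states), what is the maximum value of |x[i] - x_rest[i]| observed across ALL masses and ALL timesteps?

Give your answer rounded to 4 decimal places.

Answer: 4.2813

Derivation:
Step 0: x=[7.0000 9.0000] v=[0.0000 2.0000]
Step 1: x=[6.2500 10.7500] v=[-1.5000 3.5000]
Step 2: x=[5.3750 12.6250] v=[-1.7500 3.7500]
Step 3: x=[5.0625 13.9375] v=[-0.6250 2.6250]
Step 4: x=[5.7188 14.2813] v=[1.3125 0.6875]
Max displacement = 4.2813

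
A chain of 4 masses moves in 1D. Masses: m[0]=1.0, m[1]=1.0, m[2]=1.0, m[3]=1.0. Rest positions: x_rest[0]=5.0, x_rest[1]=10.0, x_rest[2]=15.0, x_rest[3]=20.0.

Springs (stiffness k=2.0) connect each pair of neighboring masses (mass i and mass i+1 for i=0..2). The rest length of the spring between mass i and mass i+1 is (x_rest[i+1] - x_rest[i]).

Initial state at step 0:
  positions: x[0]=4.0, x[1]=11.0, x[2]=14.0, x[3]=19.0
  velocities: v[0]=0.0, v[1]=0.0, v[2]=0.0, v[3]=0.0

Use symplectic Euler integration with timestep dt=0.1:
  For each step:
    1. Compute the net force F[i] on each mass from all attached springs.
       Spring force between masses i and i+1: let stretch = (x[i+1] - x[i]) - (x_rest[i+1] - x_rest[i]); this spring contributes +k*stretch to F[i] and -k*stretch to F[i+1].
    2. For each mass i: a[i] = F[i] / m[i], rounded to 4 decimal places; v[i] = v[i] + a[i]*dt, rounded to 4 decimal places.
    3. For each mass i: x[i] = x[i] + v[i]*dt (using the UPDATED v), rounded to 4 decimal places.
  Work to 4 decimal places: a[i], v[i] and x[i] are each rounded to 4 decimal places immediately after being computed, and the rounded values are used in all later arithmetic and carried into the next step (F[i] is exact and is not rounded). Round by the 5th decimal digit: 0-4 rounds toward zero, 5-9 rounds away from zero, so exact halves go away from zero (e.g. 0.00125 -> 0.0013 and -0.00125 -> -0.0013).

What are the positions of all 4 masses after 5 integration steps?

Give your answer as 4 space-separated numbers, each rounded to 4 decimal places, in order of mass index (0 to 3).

Step 0: x=[4.0000 11.0000 14.0000 19.0000] v=[0.0000 0.0000 0.0000 0.0000]
Step 1: x=[4.0400 10.9200 14.0400 19.0000] v=[0.4000 -0.8000 0.4000 0.0000]
Step 2: x=[4.1176 10.7648 14.1168 19.0008] v=[0.7760 -1.5520 0.7680 0.0080]
Step 3: x=[4.2281 10.5437 14.2242 19.0039] v=[1.1054 -2.2110 1.0744 0.0312]
Step 4: x=[4.3650 10.2699 14.3536 19.0114] v=[1.3685 -2.7380 1.2942 0.0753]
Step 5: x=[4.5200 9.9597 14.4945 19.0258] v=[1.5495 -3.1022 1.4090 0.1437]

Answer: 4.5200 9.9597 14.4945 19.0258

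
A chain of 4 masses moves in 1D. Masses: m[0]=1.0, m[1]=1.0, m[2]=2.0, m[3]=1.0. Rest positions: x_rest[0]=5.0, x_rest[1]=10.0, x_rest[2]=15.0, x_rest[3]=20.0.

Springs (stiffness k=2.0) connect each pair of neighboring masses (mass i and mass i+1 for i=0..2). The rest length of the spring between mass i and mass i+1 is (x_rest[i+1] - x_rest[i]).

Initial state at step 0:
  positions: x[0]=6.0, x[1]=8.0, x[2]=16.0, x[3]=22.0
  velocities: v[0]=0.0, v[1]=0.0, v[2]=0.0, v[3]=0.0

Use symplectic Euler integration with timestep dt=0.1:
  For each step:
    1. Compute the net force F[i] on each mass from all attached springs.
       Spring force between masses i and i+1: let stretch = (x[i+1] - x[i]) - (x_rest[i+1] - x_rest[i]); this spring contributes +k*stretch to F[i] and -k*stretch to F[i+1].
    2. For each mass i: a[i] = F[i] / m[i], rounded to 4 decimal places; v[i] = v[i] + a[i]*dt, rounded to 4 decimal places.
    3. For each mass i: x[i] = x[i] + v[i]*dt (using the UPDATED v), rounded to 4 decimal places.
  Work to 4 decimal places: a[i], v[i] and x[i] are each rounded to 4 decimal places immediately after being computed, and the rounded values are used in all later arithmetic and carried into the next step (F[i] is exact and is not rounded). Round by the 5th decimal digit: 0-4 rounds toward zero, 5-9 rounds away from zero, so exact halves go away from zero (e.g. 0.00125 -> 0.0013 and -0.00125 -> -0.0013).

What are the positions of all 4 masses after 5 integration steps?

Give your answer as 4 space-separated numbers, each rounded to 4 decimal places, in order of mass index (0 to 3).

Answer: 5.2205 9.5858 15.7465 21.7008

Derivation:
Step 0: x=[6.0000 8.0000 16.0000 22.0000] v=[0.0000 0.0000 0.0000 0.0000]
Step 1: x=[5.9400 8.1200 15.9800 21.9800] v=[-0.6000 1.2000 -0.2000 -0.2000]
Step 2: x=[5.8236 8.3536 15.9414 21.9400] v=[-1.1640 2.3360 -0.3860 -0.4000]
Step 3: x=[5.6578 8.6884 15.8869 21.8800] v=[-1.6580 3.3476 -0.5449 -0.5997]
Step 4: x=[5.4526 9.1065 15.8204 21.8002] v=[-2.0519 4.1812 -0.6654 -0.7983]
Step 5: x=[5.2205 9.5858 15.7465 21.7008] v=[-2.3211 4.7932 -0.7388 -0.9943]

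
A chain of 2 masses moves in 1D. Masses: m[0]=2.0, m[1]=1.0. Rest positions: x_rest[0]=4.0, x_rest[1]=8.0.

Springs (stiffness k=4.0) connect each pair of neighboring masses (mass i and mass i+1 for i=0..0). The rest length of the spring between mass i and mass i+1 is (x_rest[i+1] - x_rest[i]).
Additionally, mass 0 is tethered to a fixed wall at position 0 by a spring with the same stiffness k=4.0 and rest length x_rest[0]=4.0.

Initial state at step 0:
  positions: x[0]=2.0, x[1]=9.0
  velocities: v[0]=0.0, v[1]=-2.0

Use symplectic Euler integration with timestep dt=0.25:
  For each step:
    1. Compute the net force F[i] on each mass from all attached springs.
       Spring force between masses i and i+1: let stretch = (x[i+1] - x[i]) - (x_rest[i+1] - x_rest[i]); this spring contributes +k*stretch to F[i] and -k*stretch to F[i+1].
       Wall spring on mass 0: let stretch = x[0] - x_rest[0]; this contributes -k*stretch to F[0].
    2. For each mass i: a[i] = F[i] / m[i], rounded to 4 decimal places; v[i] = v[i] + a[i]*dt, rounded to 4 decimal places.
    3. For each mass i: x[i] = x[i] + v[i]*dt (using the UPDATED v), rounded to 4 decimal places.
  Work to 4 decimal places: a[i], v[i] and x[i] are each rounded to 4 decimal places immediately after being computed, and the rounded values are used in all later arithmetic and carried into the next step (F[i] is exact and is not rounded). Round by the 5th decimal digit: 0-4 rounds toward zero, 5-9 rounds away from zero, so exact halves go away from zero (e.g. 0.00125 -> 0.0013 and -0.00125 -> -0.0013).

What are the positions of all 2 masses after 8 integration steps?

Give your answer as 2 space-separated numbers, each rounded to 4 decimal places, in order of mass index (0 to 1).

Answer: 2.4997 9.8226

Derivation:
Step 0: x=[2.0000 9.0000] v=[0.0000 -2.0000]
Step 1: x=[2.6250 7.7500] v=[2.5000 -5.0000]
Step 2: x=[3.5625 6.2188] v=[3.7500 -6.1250]
Step 3: x=[4.3867 5.0235] v=[3.2969 -4.7813]
Step 4: x=[4.7422 4.6690] v=[1.4220 -1.4181]
Step 5: x=[4.4958 5.3328] v=[-0.9857 2.6551]
Step 6: x=[3.7920 6.7873] v=[-2.8151 5.8181]
Step 7: x=[2.9886 8.4930] v=[-3.2135 6.8228]
Step 8: x=[2.4997 9.8226] v=[-1.9556 5.3184]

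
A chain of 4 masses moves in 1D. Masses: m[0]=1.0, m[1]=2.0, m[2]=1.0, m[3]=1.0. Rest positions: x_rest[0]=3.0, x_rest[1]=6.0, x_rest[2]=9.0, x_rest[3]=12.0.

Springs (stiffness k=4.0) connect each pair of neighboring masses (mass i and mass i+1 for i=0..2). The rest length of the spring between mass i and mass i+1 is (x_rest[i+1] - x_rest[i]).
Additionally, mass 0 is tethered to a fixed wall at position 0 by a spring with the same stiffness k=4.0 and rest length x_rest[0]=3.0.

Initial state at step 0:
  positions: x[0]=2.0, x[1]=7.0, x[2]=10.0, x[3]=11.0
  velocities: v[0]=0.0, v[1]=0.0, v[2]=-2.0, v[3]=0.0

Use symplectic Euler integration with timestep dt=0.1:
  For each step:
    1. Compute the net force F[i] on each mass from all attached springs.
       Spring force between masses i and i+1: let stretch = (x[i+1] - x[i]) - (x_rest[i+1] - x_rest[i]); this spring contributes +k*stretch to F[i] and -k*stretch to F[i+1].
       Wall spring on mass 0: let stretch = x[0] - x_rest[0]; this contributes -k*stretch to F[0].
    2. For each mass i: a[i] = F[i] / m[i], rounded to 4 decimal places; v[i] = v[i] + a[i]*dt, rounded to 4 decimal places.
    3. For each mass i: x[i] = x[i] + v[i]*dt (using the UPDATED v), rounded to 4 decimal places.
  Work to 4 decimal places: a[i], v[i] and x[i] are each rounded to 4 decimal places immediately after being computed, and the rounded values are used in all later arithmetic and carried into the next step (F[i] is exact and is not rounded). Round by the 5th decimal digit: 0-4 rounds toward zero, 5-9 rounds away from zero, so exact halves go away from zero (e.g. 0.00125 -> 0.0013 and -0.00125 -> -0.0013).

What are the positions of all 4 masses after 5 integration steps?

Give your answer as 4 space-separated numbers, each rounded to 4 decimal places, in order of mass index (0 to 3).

Answer: 3.4319 6.4092 8.3429 11.8509

Derivation:
Step 0: x=[2.0000 7.0000 10.0000 11.0000] v=[0.0000 0.0000 -2.0000 0.0000]
Step 1: x=[2.1200 6.9600 9.7200 11.0800] v=[1.2000 -0.4000 -2.8000 0.8000]
Step 2: x=[2.3488 6.8784 9.3840 11.2256] v=[2.2880 -0.8160 -3.3600 1.4560]
Step 3: x=[2.6648 6.7563 9.0214 11.4175] v=[3.1603 -1.2208 -3.6256 1.9194]
Step 4: x=[3.0379 6.5977 8.6641 11.6336] v=[3.7310 -1.5861 -3.5732 2.1610]
Step 5: x=[3.4319 6.4092 8.3429 11.8509] v=[3.9398 -1.8848 -3.2120 2.1732]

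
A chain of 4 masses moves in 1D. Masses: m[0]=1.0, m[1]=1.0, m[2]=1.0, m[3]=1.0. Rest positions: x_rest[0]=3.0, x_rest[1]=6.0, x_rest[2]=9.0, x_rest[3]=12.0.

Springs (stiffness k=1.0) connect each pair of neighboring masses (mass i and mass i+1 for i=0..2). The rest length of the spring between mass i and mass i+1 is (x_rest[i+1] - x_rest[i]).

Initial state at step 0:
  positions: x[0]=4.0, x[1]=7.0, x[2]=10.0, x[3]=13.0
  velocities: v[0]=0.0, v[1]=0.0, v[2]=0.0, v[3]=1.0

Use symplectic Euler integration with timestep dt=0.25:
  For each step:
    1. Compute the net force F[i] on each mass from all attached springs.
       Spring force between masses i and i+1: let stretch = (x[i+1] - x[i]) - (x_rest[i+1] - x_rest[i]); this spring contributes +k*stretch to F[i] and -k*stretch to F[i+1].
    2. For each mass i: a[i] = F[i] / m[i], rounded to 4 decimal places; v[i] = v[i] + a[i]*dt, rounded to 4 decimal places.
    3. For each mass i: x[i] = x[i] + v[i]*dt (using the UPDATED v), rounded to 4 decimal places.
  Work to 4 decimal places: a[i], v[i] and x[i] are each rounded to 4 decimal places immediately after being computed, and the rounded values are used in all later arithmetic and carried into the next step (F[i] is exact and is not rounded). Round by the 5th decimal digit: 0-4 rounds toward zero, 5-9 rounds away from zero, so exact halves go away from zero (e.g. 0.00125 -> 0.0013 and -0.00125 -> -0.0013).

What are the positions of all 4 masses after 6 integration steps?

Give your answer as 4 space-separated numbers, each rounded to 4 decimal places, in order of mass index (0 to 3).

Step 0: x=[4.0000 7.0000 10.0000 13.0000] v=[0.0000 0.0000 0.0000 1.0000]
Step 1: x=[4.0000 7.0000 10.0000 13.2500] v=[0.0000 0.0000 0.0000 1.0000]
Step 2: x=[4.0000 7.0000 10.0156 13.4844] v=[0.0000 0.0000 0.0625 0.9375]
Step 3: x=[4.0000 7.0010 10.0596 13.6895] v=[0.0000 0.0039 0.1758 0.8203]
Step 4: x=[4.0001 7.0056 10.1393 13.8552] v=[0.0003 0.0183 0.3186 0.6628]
Step 5: x=[4.0005 7.0182 10.2554 13.9762] v=[0.0017 0.0504 0.4642 0.4838]
Step 6: x=[4.0020 7.0445 10.4017 14.0521] v=[0.0061 0.1053 0.5851 0.3036]

Answer: 4.0020 7.0445 10.4017 14.0521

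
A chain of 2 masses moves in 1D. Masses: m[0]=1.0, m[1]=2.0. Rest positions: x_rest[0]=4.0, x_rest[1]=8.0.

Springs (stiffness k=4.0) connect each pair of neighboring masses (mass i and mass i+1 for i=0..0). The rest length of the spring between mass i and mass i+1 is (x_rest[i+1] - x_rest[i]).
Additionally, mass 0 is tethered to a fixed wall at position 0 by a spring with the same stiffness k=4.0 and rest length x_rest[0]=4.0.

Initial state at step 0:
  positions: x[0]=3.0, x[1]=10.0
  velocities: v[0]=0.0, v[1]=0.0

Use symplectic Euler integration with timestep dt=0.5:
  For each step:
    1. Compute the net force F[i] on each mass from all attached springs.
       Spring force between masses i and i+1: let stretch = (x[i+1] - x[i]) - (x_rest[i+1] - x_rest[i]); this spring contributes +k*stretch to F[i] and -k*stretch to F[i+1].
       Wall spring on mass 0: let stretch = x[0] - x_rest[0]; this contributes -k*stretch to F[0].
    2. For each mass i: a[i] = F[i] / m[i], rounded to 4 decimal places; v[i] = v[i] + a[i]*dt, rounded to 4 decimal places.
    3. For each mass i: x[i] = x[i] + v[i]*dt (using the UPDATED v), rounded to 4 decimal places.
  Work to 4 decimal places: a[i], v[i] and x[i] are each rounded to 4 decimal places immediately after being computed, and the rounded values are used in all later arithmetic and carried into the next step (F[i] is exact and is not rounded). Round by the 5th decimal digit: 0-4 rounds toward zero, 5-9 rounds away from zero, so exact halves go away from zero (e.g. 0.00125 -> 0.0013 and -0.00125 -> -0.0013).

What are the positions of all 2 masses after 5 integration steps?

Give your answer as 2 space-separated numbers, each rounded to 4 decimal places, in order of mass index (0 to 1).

Step 0: x=[3.0000 10.0000] v=[0.0000 0.0000]
Step 1: x=[7.0000 8.5000] v=[8.0000 -3.0000]
Step 2: x=[5.5000 8.2500] v=[-3.0000 -0.5000]
Step 3: x=[1.2500 8.6250] v=[-8.5000 0.7500]
Step 4: x=[3.1250 7.3125] v=[3.7500 -2.6250]
Step 5: x=[6.0625 5.9063] v=[5.8750 -2.8125]

Answer: 6.0625 5.9063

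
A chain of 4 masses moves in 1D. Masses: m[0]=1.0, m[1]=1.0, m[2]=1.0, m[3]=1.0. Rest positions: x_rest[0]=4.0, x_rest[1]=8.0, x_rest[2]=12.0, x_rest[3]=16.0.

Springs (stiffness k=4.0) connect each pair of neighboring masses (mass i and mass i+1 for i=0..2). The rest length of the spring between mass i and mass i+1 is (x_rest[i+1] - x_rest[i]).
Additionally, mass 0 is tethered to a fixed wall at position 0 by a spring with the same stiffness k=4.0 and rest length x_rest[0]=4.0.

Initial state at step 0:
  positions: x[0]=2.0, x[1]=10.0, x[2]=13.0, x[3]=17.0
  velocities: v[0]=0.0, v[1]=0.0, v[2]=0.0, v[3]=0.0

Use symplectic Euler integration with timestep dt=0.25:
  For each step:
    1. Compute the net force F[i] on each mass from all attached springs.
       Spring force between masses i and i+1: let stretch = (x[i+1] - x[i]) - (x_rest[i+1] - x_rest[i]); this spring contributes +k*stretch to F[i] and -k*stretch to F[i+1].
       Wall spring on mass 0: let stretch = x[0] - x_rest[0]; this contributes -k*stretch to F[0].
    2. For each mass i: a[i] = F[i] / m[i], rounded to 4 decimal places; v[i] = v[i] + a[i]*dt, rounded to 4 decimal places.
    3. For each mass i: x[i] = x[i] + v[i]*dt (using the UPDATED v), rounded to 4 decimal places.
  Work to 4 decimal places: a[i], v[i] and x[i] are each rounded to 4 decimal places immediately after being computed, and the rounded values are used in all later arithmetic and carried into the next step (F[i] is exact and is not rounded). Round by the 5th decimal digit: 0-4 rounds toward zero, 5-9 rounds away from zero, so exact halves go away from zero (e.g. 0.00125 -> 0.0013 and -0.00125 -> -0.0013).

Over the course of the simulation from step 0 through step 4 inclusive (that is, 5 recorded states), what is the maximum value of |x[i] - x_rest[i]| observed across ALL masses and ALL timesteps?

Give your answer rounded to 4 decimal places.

Step 0: x=[2.0000 10.0000 13.0000 17.0000] v=[0.0000 0.0000 0.0000 0.0000]
Step 1: x=[3.5000 8.7500 13.2500 17.0000] v=[6.0000 -5.0000 1.0000 0.0000]
Step 2: x=[5.4375 7.3125 13.3125 17.0625] v=[7.7500 -5.7500 0.2500 0.2500]
Step 3: x=[6.4844 6.9063 12.8125 17.1875] v=[4.1875 -1.6250 -2.0000 0.5000]
Step 4: x=[6.0157 7.8711 11.9297 17.2188] v=[-1.8750 3.8593 -3.5312 0.1250]
Max displacement = 2.4844

Answer: 2.4844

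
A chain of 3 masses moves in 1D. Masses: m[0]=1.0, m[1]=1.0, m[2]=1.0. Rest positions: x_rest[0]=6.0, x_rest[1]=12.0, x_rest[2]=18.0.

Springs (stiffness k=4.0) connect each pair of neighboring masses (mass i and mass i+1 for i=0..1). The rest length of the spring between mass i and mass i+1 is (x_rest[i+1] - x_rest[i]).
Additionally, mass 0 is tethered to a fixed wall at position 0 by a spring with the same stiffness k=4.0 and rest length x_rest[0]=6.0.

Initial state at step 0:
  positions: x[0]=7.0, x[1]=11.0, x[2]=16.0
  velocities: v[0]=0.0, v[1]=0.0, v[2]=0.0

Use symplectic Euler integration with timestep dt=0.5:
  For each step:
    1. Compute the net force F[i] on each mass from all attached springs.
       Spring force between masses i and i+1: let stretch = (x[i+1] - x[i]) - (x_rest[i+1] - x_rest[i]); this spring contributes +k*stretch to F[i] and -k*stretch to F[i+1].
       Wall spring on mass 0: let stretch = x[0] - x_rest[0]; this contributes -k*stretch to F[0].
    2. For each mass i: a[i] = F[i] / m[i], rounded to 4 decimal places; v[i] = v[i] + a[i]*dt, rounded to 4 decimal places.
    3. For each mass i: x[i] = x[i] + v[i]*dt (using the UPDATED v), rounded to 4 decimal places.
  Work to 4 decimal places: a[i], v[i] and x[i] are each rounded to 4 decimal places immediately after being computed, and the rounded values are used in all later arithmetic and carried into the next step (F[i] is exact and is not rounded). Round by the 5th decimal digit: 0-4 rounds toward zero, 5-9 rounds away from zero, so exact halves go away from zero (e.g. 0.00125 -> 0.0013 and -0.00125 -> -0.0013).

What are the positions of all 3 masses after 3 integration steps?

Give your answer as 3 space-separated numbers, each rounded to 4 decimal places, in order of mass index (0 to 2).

Answer: 6.0000 12.0000 18.0000

Derivation:
Step 0: x=[7.0000 11.0000 16.0000] v=[0.0000 0.0000 0.0000]
Step 1: x=[4.0000 12.0000 17.0000] v=[-6.0000 2.0000 2.0000]
Step 2: x=[5.0000 10.0000 19.0000] v=[2.0000 -4.0000 4.0000]
Step 3: x=[6.0000 12.0000 18.0000] v=[2.0000 4.0000 -2.0000]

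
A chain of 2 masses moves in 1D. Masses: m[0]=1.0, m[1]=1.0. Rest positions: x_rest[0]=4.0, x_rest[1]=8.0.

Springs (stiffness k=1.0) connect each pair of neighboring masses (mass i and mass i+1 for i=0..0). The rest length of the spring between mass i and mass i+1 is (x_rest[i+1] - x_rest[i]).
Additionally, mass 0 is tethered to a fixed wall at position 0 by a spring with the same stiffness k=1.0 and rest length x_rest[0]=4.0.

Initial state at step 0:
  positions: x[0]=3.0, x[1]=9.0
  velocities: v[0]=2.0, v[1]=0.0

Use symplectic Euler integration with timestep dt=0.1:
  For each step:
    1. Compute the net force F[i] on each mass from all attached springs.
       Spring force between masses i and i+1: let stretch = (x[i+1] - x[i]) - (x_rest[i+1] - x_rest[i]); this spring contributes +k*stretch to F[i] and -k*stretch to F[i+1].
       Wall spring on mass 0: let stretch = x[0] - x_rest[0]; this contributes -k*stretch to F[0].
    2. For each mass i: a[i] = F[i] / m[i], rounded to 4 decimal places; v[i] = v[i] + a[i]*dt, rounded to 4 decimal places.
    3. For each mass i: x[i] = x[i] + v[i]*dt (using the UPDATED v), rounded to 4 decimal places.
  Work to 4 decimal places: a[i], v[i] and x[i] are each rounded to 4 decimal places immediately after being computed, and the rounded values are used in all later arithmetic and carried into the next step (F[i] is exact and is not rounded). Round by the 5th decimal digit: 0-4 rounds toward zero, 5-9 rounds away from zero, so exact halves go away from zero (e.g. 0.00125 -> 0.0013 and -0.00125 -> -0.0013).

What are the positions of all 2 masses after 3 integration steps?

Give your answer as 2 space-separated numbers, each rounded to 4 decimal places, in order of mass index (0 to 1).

Answer: 3.7601 8.8904

Derivation:
Step 0: x=[3.0000 9.0000] v=[2.0000 0.0000]
Step 1: x=[3.2300 8.9800] v=[2.3000 -0.2000]
Step 2: x=[3.4852 8.9425] v=[2.5520 -0.3750]
Step 3: x=[3.7601 8.8904] v=[2.7492 -0.5207]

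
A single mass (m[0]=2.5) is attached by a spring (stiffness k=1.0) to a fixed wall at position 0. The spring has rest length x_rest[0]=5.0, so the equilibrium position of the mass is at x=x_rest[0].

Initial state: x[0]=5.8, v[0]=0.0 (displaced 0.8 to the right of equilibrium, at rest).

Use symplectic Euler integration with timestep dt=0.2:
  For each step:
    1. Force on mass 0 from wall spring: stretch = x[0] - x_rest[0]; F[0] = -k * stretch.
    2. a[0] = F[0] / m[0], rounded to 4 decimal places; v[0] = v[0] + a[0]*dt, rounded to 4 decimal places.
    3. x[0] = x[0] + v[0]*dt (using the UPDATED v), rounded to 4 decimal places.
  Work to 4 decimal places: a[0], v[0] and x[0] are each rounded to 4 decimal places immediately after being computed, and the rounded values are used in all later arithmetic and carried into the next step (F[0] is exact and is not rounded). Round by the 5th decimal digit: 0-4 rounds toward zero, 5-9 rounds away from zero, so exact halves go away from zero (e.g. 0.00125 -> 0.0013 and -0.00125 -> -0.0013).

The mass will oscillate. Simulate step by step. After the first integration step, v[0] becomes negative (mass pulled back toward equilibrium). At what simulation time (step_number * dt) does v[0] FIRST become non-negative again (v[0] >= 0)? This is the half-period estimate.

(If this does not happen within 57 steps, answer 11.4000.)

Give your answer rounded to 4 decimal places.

Step 0: x=[5.8000] v=[0.0000]
Step 1: x=[5.7872] v=[-0.0640]
Step 2: x=[5.7618] v=[-0.1270]
Step 3: x=[5.7242] v=[-0.1879]
Step 4: x=[5.6750] v=[-0.2458]
Step 5: x=[5.6150] v=[-0.2998]
Step 6: x=[5.5452] v=[-0.3490]
Step 7: x=[5.4667] v=[-0.3926]
Step 8: x=[5.3807] v=[-0.4299]
Step 9: x=[5.2886] v=[-0.4604]
Step 10: x=[5.1919] v=[-0.4835]
Step 11: x=[5.0921] v=[-0.4989]
Step 12: x=[4.9908] v=[-0.5063]
Step 13: x=[4.8897] v=[-0.5056]
Step 14: x=[4.7903] v=[-0.4968]
Step 15: x=[4.6943] v=[-0.4800]
Step 16: x=[4.6032] v=[-0.4555]
Step 17: x=[4.5184] v=[-0.4238]
Step 18: x=[4.4413] v=[-0.3853]
Step 19: x=[4.3732] v=[-0.3406]
Step 20: x=[4.3151] v=[-0.2905]
Step 21: x=[4.2680] v=[-0.2357]
Step 22: x=[4.2326] v=[-0.1771]
Step 23: x=[4.2095] v=[-0.1157]
Step 24: x=[4.1990] v=[-0.0525]
Step 25: x=[4.2013] v=[0.0116]
First v>=0 after going negative at step 25, time=5.0000

Answer: 5.0000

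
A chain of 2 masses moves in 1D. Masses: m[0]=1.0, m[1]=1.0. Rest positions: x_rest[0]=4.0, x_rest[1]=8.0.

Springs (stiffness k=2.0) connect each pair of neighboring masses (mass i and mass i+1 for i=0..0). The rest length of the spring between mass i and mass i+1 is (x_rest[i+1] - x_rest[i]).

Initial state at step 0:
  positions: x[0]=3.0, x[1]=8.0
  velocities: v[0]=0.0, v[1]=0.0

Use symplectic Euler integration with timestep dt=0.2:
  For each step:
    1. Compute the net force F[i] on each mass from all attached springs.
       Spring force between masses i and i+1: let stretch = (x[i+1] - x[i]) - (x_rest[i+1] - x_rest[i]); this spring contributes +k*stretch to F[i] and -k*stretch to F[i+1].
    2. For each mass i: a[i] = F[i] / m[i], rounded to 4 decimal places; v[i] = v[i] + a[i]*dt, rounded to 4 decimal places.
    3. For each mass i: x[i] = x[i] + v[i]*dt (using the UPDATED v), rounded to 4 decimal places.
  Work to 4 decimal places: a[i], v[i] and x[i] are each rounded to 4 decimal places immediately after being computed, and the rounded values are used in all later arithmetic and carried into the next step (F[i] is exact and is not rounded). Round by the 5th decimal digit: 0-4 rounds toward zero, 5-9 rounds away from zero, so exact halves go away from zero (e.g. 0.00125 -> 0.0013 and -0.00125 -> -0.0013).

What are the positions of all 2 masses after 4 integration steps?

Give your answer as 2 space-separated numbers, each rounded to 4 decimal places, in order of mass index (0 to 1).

Answer: 3.6220 7.3780

Derivation:
Step 0: x=[3.0000 8.0000] v=[0.0000 0.0000]
Step 1: x=[3.0800 7.9200] v=[0.4000 -0.4000]
Step 2: x=[3.2272 7.7728] v=[0.7360 -0.7360]
Step 3: x=[3.4180 7.5820] v=[0.9542 -0.9542]
Step 4: x=[3.6220 7.3780] v=[1.0198 -1.0198]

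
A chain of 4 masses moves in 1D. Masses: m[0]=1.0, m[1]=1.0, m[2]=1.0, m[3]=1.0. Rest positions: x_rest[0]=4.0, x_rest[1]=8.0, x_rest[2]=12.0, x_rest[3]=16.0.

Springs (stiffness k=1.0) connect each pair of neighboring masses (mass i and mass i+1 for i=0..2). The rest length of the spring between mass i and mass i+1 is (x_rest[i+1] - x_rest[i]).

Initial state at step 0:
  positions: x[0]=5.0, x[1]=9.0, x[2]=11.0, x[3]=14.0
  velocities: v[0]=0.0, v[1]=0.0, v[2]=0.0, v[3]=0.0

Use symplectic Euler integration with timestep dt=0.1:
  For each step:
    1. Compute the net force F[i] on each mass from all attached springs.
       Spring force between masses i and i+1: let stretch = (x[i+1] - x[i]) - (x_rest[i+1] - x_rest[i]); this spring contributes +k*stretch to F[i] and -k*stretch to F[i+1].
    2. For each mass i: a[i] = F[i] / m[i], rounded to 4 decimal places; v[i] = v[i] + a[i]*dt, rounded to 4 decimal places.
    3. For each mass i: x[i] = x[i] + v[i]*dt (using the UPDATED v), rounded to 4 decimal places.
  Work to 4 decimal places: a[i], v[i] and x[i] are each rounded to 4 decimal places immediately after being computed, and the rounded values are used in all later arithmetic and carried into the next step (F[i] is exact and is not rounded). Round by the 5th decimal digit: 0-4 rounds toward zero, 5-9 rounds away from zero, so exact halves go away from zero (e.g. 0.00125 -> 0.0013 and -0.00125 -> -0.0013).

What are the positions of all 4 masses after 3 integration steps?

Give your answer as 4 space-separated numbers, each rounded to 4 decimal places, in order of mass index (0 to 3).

Answer: 4.9990 8.8825 11.0585 14.0600

Derivation:
Step 0: x=[5.0000 9.0000 11.0000 14.0000] v=[0.0000 0.0000 0.0000 0.0000]
Step 1: x=[5.0000 8.9800 11.0100 14.0100] v=[0.0000 -0.2000 0.1000 0.1000]
Step 2: x=[4.9998 8.9405 11.0297 14.0300] v=[-0.0020 -0.3950 0.1970 0.2000]
Step 3: x=[4.9990 8.8825 11.0585 14.0600] v=[-0.0079 -0.5802 0.2881 0.3000]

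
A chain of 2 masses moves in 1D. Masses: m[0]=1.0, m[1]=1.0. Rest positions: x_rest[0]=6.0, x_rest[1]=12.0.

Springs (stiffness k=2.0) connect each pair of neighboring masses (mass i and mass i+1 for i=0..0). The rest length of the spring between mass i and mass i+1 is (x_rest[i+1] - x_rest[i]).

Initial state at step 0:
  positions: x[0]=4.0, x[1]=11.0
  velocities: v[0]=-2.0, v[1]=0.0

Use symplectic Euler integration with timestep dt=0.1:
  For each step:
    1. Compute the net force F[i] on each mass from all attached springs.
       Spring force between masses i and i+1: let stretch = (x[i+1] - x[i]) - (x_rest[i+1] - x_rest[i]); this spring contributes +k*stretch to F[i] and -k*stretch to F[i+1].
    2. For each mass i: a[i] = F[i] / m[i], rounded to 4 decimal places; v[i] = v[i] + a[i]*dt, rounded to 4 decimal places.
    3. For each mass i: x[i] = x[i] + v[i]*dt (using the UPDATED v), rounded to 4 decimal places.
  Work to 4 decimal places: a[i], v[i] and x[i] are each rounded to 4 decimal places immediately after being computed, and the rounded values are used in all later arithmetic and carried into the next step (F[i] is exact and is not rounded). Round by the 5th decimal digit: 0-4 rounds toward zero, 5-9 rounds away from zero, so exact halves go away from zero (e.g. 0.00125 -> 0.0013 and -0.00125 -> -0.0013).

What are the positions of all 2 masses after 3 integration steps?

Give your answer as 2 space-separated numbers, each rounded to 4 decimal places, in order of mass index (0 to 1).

Answer: 3.5319 10.8681

Derivation:
Step 0: x=[4.0000 11.0000] v=[-2.0000 0.0000]
Step 1: x=[3.8200 10.9800] v=[-1.8000 -0.2000]
Step 2: x=[3.6632 10.9368] v=[-1.5680 -0.4320]
Step 3: x=[3.5319 10.8681] v=[-1.3133 -0.6867]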